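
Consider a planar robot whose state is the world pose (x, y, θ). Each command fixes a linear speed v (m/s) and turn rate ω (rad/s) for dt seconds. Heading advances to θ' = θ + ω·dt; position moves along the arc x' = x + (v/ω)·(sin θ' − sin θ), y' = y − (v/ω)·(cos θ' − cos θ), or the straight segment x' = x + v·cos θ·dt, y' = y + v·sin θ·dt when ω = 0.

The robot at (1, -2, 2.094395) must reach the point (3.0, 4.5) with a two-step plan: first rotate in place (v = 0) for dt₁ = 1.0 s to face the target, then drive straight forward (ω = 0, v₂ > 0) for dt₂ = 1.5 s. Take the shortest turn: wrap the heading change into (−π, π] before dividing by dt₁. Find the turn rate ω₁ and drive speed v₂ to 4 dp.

ω₁ = -0.8221, v₂ = 4.5338

heading to target = atan2(4.5−-2, 3−1) = 1.2723
Δθ = wrap(1.2723 − 2.0944) = -0.8221; ω₁ = Δθ/dt₁ = -0.8221
distance = √((3−1)² + (4.5−-2)²) = 6.8007; v₂ = distance/dt₂ = 4.5338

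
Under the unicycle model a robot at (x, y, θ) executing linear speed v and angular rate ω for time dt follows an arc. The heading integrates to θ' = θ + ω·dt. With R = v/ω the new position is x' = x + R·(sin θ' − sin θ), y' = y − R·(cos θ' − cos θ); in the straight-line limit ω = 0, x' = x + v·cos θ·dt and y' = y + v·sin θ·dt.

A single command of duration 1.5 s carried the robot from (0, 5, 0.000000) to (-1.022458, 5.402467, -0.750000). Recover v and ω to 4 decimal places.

Δθ = -0.750000 − 0.000000 = -0.750000
ω = Δθ/dt = -0.750000/1.5 = -0.5000
R = Δx/(sin θ' − sin θ) = 1.5000
v = R·ω = 1.5000·-0.5000 = -0.7500

v = -0.7500, ω = -0.5000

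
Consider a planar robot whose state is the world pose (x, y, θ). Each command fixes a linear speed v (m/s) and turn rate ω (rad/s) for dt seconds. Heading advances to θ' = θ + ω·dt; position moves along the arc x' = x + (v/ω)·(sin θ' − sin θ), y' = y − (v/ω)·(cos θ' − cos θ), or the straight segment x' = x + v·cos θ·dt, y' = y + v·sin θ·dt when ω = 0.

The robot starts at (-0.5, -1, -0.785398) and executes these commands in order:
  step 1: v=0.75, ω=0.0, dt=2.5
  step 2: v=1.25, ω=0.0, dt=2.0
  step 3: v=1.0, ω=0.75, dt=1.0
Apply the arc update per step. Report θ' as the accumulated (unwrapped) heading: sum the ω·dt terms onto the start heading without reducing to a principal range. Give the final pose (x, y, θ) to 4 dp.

(3.4892, -4.4833, -0.0354)

step 1: θ'=-0.7854 (straight) → pose (0.8258, -2.3258, -0.7854)
step 2: θ'=-0.7854 (straight) → pose (2.5936, -4.0936, -0.7854)
step 3: θ'=-0.0354 (R=1.3333) → pose (3.4892, -4.4833, -0.0354)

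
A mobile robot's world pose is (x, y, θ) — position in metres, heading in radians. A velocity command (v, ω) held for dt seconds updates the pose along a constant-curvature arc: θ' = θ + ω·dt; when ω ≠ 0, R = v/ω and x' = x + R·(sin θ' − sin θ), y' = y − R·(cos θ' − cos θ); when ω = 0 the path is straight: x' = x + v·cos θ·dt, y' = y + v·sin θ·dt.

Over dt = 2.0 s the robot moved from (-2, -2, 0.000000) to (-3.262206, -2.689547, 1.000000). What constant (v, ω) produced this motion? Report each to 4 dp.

v = -0.7500, ω = 0.5000

Δθ = 1.000000 − 0.000000 = 1.000000
ω = Δθ/dt = 1.000000/2.0 = 0.5000
R = Δx/(sin θ' − sin θ) = -1.5000
v = R·ω = -1.5000·0.5000 = -0.7500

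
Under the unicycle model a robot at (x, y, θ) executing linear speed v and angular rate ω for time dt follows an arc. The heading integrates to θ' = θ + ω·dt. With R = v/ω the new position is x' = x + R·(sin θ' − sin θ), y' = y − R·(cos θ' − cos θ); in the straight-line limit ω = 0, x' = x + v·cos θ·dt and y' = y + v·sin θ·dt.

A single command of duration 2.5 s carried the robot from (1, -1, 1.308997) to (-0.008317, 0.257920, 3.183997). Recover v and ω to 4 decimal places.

Δθ = 3.183997 − 1.308997 = 1.875000
ω = Δθ/dt = 1.875000/2.5 = 0.7500
R = −Δy/(cos θ' − cos θ) = 1.0000
v = R·ω = 1.0000·0.7500 = 0.7500

v = 0.7500, ω = 0.7500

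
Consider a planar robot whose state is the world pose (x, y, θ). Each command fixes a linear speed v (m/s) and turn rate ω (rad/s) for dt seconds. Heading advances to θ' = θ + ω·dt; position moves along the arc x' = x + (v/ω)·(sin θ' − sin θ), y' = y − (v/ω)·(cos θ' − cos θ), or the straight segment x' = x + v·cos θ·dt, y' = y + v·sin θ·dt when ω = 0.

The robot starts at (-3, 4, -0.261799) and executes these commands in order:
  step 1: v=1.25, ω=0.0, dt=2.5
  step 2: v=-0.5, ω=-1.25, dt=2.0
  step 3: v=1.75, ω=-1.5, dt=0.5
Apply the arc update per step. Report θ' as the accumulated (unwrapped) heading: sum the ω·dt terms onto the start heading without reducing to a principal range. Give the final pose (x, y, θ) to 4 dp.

(-0.8809, 3.9450, -3.5118)

step 1: θ'=-0.2618 (straight) → pose (0.0185, 3.1912, -0.2618)
step 2: θ'=-2.7618 (R=0.4000) → pose (-0.0262, 3.9491, -2.7618)
step 3: θ'=-3.5118 (R=-1.1667) → pose (-0.8809, 3.9450, -3.5118)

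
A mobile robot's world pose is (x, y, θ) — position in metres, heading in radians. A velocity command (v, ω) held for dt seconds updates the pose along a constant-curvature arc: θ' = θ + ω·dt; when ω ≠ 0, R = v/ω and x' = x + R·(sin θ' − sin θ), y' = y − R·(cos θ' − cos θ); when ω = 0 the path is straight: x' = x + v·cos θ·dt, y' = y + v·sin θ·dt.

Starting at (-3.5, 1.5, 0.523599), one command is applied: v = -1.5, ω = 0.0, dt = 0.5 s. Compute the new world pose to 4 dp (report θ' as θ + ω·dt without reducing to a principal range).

(-4.1495, 1.1250, 0.5236)

θ' = 0.5236 + 0.0·0.5 = 0.5236
ω = 0 → straight: x' = -3.5 + -1.5·cos(0.5236)·0.5 = -4.1495
y' = 1.5 + -1.5·sin(0.5236)·0.5 = 1.1250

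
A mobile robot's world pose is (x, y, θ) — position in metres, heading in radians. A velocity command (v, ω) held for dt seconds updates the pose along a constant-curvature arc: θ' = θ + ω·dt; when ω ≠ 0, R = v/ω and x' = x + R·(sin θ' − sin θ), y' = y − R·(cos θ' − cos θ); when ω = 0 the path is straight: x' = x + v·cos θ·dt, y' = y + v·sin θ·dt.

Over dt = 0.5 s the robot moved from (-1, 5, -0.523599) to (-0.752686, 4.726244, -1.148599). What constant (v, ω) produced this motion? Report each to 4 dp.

Δθ = -1.148599 − -0.523599 = -0.625000
ω = Δθ/dt = -0.625000/0.5 = -1.2500
R = −Δy/(cos θ' − cos θ) = -0.6000
v = R·ω = -0.6000·-1.2500 = 0.7500

v = 0.7500, ω = -1.2500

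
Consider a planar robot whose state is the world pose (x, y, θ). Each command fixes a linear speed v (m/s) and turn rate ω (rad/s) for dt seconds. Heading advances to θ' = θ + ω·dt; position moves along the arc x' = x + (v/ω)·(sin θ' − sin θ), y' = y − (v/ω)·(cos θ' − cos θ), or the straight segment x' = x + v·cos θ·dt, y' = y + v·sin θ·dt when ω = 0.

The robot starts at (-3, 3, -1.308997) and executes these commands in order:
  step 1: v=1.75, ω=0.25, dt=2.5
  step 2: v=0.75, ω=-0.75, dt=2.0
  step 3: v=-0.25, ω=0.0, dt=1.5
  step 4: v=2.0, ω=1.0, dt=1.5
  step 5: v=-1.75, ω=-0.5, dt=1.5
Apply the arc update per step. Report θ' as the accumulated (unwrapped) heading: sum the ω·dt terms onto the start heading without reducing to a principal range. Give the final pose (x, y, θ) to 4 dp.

step 1: θ'=-0.6840 (R=7.0000) → pose (-0.6618, -0.6136, -0.6840)
step 2: θ'=-2.1840 (R=-1.0000) → pose (-0.4759, -1.9642, -2.1840)
step 3: θ'=-2.1840 (straight) → pose (-0.2601, -1.6575, -2.1840)
step 4: θ'=-0.6840 (R=2.0000) → pose (0.1118, -4.3586, -0.6840)
step 5: θ'=-1.4340 (R=3.5000) → pose (-1.1439, -2.1232, -1.4340)

(-1.1439, -2.1232, -1.4340)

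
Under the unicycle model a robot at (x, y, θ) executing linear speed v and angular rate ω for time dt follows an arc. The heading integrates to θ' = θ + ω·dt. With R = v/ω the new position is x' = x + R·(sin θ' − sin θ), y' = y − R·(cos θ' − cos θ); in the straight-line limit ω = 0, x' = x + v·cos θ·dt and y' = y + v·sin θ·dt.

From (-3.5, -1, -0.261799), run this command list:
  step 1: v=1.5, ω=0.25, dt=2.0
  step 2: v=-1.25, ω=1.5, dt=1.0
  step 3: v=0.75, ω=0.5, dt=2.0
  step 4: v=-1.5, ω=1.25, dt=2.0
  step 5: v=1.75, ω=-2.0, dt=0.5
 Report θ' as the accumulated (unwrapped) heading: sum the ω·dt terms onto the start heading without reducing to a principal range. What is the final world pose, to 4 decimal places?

step 1: θ'=0.2382 (R=6.0000) → pose (-0.5314, -1.0350, 0.2382)
step 2: θ'=1.7382 (R=-0.8333) → pose (-1.1564, -1.9837, 1.7382)
step 3: θ'=2.7382 (R=1.5000) → pose (-2.0466, -0.8540, 2.7382)
step 4: θ'=5.2382 (R=-1.2000) → pose (-0.5377, 0.8520, 5.2382)
step 5: θ'=4.2382 (R=-0.8750) → pose (-0.5160, 0.0132, 4.2382)

(-0.5160, 0.0132, 4.2382)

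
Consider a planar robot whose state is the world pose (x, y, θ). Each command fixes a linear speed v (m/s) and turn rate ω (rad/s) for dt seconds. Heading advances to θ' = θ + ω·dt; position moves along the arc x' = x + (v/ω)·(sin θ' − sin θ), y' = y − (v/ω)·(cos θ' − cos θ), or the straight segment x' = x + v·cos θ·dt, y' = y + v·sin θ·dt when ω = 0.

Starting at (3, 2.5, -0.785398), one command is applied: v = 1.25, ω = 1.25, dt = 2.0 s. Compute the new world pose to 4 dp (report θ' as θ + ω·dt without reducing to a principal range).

(4.6968, 3.3504, 1.7146)

θ' = -0.7854 + 1.25·2.0 = 1.7146
R = v/ω = 1.25/1.25 = 1.0000
x' = 3 + 1.0000·(sin 1.7146 − sin -0.7854) = 4.6968
y' = 2.5 − 1.0000·(cos 1.7146 − cos -0.7854) = 3.3504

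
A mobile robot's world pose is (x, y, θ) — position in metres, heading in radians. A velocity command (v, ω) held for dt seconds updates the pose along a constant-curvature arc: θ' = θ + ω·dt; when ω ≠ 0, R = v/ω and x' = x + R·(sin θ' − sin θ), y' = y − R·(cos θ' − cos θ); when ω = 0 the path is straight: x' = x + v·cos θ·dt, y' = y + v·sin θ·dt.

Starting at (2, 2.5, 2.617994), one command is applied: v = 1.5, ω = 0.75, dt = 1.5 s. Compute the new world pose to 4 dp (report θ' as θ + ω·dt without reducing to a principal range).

θ' = 2.6180 + 0.75·1.5 = 3.7430
R = v/ω = 1.5/0.75 = 2.0000
x' = 2 + 2.0000·(sin 3.7430 − sin 2.6180) = -0.1316
y' = 2.5 − 2.0000·(cos 3.7430 − cos 2.6180) = 2.4170

(-0.1316, 2.4170, 3.7430)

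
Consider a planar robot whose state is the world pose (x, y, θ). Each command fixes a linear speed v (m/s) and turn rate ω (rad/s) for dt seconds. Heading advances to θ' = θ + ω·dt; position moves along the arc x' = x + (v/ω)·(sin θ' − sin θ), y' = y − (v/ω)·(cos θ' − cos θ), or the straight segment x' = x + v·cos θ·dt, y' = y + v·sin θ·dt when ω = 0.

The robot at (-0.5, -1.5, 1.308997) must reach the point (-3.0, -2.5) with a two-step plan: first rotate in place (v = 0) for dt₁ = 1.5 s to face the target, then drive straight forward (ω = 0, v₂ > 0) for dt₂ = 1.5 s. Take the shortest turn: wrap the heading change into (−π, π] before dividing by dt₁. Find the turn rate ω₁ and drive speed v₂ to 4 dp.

heading to target = atan2(-2.5−-1.5, -3−-0.5) = -2.7611
Δθ = wrap(-2.7611 − 1.3090) = 2.2131; ω₁ = Δθ/dt₁ = 1.4754
distance = √((-3−-0.5)² + (-2.5−-1.5)²) = 2.6926; v₂ = distance/dt₂ = 1.7951

ω₁ = 1.4754, v₂ = 1.7951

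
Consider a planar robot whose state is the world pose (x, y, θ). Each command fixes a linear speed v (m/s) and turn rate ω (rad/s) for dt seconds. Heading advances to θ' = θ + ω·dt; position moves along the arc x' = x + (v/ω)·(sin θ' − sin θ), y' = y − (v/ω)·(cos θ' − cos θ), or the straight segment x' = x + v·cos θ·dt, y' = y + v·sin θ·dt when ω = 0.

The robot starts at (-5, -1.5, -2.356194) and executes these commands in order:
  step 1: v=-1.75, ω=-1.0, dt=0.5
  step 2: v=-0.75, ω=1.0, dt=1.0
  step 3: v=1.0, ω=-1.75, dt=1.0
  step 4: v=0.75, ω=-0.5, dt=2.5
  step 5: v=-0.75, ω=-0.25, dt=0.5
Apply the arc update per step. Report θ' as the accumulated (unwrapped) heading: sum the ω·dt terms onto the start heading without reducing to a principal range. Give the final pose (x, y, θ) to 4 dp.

step 1: θ'=-2.8562 (R=1.7500) → pose (-4.2553, -1.0582, -2.8562)
step 2: θ'=-1.8562 (R=-0.7500) → pose (-3.7468, -0.5497, -1.8562)
step 3: θ'=-3.6062 (R=-0.5714) → pose (-4.5511, -0.8997, -3.6062)
step 4: θ'=-4.8562 (R=-1.5000) → pose (-5.3635, 0.6563, -4.8562)
step 5: θ'=-4.9812 (R=3.0000) → pose (-5.4403, 0.2895, -4.9812)

(-5.4403, 0.2895, -4.9812)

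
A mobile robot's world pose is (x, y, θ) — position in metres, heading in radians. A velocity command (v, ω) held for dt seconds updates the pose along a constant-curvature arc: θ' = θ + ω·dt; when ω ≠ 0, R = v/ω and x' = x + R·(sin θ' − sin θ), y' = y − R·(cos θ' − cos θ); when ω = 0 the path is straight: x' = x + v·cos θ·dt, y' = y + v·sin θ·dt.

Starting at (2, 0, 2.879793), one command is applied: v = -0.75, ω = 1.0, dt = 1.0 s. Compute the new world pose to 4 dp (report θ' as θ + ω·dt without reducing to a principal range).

(2.6988, 0.1697, 3.8798)

θ' = 2.8798 + 1.0·1.0 = 3.8798
R = v/ω = -0.75/1.0 = -0.7500
x' = 2 + -0.7500·(sin 3.8798 − sin 2.8798) = 2.6988
y' = 0 − -0.7500·(cos 3.8798 − cos 2.8798) = 0.1697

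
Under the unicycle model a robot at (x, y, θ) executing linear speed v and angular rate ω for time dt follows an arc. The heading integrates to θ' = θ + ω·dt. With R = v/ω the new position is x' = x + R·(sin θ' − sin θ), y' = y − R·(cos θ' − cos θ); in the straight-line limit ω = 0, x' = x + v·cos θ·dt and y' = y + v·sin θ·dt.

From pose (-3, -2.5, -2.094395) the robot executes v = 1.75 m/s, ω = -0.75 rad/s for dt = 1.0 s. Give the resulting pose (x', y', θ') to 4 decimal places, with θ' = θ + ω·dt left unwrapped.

θ' = -2.0944 + -0.75·1.0 = -2.8444
R = v/ω = 1.75/-0.75 = -2.3333
x' = -3 + -2.3333·(sin -2.8444 − sin -2.0944) = -4.3374
y' = -2.5 − -2.3333·(cos -2.8444 − cos -2.0944) = -3.5644

(-4.3374, -3.5644, -2.8444)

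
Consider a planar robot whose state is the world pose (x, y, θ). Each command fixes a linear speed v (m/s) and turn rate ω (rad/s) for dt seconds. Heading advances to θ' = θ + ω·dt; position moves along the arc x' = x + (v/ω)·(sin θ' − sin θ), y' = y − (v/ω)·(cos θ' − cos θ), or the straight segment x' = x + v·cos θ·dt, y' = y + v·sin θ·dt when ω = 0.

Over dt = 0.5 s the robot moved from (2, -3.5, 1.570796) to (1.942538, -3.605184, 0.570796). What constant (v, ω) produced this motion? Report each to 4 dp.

v = -0.2500, ω = -2.0000

Δθ = 0.570796 − 1.570796 = -1.000000
ω = Δθ/dt = -1.000000/0.5 = -2.0000
R = −Δy/(cos θ' − cos θ) = 0.1250
v = R·ω = 0.1250·-2.0000 = -0.2500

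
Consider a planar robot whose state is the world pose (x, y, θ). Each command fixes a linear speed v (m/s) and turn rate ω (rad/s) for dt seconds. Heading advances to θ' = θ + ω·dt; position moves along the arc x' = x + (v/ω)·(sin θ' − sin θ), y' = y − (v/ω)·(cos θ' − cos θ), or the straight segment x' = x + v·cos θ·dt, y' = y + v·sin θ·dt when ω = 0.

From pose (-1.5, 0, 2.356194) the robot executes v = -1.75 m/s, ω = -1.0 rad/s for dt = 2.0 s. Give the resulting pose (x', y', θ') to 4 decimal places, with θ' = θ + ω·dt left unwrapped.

θ' = 2.3562 + -1.0·2.0 = 0.3562
R = v/ω = -1.75/-1.0 = 1.7500
x' = -1.5 + 1.7500·(sin 0.3562 − sin 2.3562) = -2.1272
y' = 0 − 1.7500·(cos 0.3562 − cos 2.3562) = -2.8776

(-2.1272, -2.8776, 0.3562)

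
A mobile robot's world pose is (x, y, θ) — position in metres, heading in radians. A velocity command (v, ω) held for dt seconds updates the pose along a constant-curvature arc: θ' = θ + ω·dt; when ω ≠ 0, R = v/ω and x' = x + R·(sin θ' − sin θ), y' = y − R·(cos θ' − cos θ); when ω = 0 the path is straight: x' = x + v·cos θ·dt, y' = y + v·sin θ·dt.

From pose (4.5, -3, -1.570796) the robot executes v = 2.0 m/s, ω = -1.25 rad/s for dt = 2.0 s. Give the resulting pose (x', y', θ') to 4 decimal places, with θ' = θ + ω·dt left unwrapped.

θ' = -1.5708 + -1.25·2.0 = -4.0708
R = v/ω = 2.0/-1.25 = -1.6000
x' = 4.5 + -1.6000·(sin -4.0708 − sin -1.5708) = 1.6182
y' = -3 − -1.6000·(cos -4.0708 − cos -1.5708) = -3.9576

(1.6182, -3.9576, -4.0708)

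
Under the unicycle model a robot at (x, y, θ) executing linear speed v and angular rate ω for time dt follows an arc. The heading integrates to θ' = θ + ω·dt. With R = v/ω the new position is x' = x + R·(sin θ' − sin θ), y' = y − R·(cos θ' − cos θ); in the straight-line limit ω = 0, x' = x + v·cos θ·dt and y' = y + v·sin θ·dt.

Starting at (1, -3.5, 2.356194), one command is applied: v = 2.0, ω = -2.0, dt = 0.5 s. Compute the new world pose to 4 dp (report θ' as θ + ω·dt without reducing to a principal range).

θ' = 2.3562 + -2.0·0.5 = 1.3562
R = v/ω = 2.0/-2.0 = -1.0000
x' = 1 + -1.0000·(sin 1.3562 − sin 2.3562) = 0.7300
y' = -3.5 − -1.0000·(cos 1.3562 − cos 2.3562) = -2.5799

(0.7300, -2.5799, 1.3562)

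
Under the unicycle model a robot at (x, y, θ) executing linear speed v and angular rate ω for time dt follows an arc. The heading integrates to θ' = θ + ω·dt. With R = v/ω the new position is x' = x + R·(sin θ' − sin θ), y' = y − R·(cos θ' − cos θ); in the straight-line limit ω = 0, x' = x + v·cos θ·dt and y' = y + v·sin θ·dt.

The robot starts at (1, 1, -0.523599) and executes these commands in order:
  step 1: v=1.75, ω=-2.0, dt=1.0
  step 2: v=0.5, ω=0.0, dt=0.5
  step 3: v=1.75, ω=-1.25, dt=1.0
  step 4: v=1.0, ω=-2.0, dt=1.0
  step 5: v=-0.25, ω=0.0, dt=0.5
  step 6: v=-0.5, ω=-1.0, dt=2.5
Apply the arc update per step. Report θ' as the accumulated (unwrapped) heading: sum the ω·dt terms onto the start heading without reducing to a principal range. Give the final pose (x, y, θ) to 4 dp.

(-1.5307, 0.8148, -8.2736)

step 1: θ'=-2.5236 (R=-0.8750) → pose (1.0695, -0.4709, -2.5236)
step 2: θ'=-2.5236 (straight) → pose (0.8657, -0.6158, -2.5236)
step 3: θ'=-3.7736 (R=-1.4000) → pose (-0.7725, -0.6043, -3.7736)
step 4: θ'=-5.7736 (R=-0.5000) → pose (-0.7210, 0.2356, -5.7736)
step 5: θ'=-5.7736 (straight) → pose (-0.8302, 0.1746, -5.7736)
step 6: θ'=-8.2736 (R=0.5000) → pose (-1.5307, 0.8148, -8.2736)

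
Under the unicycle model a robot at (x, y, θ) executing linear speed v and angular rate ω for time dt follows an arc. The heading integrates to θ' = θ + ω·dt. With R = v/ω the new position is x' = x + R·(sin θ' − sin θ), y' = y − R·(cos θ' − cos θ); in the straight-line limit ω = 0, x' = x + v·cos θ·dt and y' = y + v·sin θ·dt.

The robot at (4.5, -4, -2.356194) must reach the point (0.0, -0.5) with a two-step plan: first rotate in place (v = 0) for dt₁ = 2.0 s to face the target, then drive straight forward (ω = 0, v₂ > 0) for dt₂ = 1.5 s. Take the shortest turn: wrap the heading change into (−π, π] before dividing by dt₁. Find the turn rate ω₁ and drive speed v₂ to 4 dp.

heading to target = atan2(-0.5−-4, 0−4.5) = 2.4805
Δθ = wrap(2.4805 − -2.3562) = -1.4464; ω₁ = Δθ/dt₁ = -0.7232
distance = √((0−4.5)² + (-0.5−-4)²) = 5.7009; v₂ = distance/dt₂ = 3.8006

ω₁ = -0.7232, v₂ = 3.8006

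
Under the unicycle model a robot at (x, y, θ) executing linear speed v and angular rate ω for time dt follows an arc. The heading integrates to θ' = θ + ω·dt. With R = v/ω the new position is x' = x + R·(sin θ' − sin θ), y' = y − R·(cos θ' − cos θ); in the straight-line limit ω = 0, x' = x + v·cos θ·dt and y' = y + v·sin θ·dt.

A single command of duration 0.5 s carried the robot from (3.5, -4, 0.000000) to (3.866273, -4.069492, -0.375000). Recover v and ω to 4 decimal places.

v = 0.7500, ω = -0.7500

Δθ = -0.375000 − 0.000000 = -0.375000
ω = Δθ/dt = -0.375000/0.5 = -0.7500
R = Δx/(sin θ' − sin θ) = -1.0000
v = R·ω = -1.0000·-0.7500 = 0.7500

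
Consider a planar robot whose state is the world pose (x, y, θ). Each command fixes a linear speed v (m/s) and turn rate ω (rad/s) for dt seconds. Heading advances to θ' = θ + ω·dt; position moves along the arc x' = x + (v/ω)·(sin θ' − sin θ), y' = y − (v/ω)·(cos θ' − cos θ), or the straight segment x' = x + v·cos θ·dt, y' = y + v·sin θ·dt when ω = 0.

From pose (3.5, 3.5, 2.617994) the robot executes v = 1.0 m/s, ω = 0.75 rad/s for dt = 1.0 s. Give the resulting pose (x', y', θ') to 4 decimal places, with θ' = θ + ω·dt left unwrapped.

(2.5340, 3.6446, 3.3680)

θ' = 2.6180 + 0.75·1.0 = 3.3680
R = v/ω = 1.0/0.75 = 1.3333
x' = 3.5 + 1.3333·(sin 3.3680 − sin 2.6180) = 2.5340
y' = 3.5 − 1.3333·(cos 3.3680 − cos 2.6180) = 3.6446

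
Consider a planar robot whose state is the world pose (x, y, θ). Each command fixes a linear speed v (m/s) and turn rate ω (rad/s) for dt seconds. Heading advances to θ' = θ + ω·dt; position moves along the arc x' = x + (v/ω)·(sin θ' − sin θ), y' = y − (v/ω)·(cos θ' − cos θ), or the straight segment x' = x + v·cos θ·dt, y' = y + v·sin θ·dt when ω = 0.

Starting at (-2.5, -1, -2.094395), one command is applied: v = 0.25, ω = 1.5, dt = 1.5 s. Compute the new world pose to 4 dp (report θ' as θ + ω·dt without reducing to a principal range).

(-2.3298, -1.2480, 0.1556)

θ' = -2.0944 + 1.5·1.5 = 0.1556
R = v/ω = 0.25/1.5 = 0.1667
x' = -2.5 + 0.1667·(sin 0.1556 − sin -2.0944) = -2.3298
y' = -1 − 0.1667·(cos 0.1556 − cos -2.0944) = -1.2480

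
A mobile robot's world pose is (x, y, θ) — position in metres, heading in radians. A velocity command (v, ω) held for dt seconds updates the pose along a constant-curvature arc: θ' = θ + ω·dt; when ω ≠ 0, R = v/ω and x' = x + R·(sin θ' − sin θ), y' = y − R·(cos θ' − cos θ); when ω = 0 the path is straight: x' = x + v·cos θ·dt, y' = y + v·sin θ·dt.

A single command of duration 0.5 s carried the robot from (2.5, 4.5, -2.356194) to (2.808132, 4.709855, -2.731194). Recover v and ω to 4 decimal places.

Δθ = -2.731194 − -2.356194 = -0.375000
ω = Δθ/dt = -0.375000/0.5 = -0.7500
R = Δx/(sin θ' − sin θ) = 1.0000
v = R·ω = 1.0000·-0.7500 = -0.7500

v = -0.7500, ω = -0.7500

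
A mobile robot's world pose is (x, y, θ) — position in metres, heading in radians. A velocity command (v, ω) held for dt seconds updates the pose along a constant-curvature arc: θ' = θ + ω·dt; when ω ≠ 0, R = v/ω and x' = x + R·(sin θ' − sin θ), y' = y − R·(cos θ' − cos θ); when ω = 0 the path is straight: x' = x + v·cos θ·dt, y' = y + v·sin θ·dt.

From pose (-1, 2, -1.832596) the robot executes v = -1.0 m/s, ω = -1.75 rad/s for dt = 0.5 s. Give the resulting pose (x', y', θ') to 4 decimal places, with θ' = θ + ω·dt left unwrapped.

θ' = -1.8326 + -1.75·0.5 = -2.7076
R = v/ω = -1.0/-1.75 = 0.5714
x' = -1 + 0.5714·(sin -2.7076 − sin -1.8326) = -0.6883
y' = 2 − 0.5714·(cos -2.7076 − cos -1.8326) = 2.3706

(-0.6883, 2.3706, -2.7076)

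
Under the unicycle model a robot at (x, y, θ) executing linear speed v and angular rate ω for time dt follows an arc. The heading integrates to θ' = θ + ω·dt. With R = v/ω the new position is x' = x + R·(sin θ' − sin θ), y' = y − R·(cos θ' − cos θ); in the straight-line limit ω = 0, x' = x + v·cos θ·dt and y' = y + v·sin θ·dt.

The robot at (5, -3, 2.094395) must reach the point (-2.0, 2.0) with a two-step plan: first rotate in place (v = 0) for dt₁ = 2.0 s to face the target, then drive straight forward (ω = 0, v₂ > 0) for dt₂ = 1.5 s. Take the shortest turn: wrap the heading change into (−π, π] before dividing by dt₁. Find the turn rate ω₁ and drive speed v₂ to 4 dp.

heading to target = atan2(2−-3, -2−5) = 2.5213
Δθ = wrap(2.5213 − 2.0944) = 0.4269; ω₁ = Δθ/dt₁ = 0.2135
distance = √((-2−5)² + (2−-3)²) = 8.6023; v₂ = distance/dt₂ = 5.7349

ω₁ = 0.2135, v₂ = 5.7349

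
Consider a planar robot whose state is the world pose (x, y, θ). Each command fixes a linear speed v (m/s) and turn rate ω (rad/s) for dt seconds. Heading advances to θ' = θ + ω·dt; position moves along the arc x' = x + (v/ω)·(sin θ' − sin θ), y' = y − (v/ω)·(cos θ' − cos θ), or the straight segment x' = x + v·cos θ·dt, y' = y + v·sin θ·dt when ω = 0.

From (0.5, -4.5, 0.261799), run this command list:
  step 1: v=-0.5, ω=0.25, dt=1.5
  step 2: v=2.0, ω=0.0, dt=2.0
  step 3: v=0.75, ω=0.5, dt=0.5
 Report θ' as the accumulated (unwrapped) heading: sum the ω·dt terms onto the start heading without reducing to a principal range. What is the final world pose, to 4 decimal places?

(3.3150, -2.1872, 0.8868)

step 1: θ'=0.6368 (R=-2.0000) → pose (-0.1716, -4.8238, 0.6368)
step 2: θ'=0.6368 (straight) → pose (3.0444, -2.4453, 0.6368)
step 3: θ'=0.8868 (R=1.5000) → pose (3.3150, -2.1872, 0.8868)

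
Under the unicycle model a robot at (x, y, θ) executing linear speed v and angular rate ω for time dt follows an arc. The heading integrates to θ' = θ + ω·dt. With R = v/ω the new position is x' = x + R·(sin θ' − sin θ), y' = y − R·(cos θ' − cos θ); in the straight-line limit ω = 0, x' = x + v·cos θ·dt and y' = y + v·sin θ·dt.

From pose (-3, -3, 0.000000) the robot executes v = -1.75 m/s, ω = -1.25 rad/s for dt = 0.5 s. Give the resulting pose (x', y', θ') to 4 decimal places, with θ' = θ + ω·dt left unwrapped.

(-3.8191, -2.7353, -0.6250)

θ' = 0.0000 + -1.25·0.5 = -0.6250
R = v/ω = -1.75/-1.25 = 1.4000
x' = -3 + 1.4000·(sin -0.6250 − sin 0.0000) = -3.8191
y' = -3 − 1.4000·(cos -0.6250 − cos 0.0000) = -2.7353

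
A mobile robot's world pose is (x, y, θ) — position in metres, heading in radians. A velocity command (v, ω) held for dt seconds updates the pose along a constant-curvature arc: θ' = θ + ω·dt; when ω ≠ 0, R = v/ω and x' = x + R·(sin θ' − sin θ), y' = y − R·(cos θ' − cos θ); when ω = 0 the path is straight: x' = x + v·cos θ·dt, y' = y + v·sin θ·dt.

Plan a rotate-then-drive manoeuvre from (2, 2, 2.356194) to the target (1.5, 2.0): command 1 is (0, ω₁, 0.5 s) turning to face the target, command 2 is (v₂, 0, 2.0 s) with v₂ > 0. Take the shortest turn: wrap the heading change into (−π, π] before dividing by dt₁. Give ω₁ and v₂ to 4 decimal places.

ω₁ = 1.5708, v₂ = 0.2500

heading to target = atan2(2−2, 1.5−2) = 3.1416
Δθ = wrap(3.1416 − 2.3562) = 0.7854; ω₁ = Δθ/dt₁ = 1.5708
distance = √((1.5−2)² + (2−2)²) = 0.5000; v₂ = distance/dt₂ = 0.2500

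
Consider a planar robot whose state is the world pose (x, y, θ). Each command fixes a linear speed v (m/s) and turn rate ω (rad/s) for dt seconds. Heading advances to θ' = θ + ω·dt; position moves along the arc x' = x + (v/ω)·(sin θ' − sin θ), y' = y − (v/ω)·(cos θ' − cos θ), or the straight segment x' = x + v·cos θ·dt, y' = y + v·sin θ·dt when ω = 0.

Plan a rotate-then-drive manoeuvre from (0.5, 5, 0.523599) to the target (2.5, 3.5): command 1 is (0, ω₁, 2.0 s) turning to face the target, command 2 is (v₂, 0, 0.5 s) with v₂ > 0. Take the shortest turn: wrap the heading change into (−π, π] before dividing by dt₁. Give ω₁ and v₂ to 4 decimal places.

heading to target = atan2(3.5−5, 2.5−0.5) = -0.6435
Δθ = wrap(-0.6435 − 0.5236) = -1.1671; ω₁ = Δθ/dt₁ = -0.5836
distance = √((2.5−0.5)² + (3.5−5)²) = 2.5000; v₂ = distance/dt₂ = 5.0000

ω₁ = -0.5836, v₂ = 5.0000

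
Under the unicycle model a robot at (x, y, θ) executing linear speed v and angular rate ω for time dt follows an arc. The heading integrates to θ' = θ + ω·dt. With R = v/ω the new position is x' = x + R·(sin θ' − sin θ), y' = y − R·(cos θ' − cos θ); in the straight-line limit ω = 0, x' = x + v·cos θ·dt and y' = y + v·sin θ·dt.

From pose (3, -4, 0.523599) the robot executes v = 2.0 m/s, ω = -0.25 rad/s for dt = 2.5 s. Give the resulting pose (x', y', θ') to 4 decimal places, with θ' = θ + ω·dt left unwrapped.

(7.8098, -2.9693, -0.1014)

θ' = 0.5236 + -0.25·2.5 = -0.1014
R = v/ω = 2.0/-0.25 = -8.0000
x' = 3 + -8.0000·(sin -0.1014 − sin 0.5236) = 7.8098
y' = -4 − -8.0000·(cos -0.1014 − cos 0.5236) = -2.9693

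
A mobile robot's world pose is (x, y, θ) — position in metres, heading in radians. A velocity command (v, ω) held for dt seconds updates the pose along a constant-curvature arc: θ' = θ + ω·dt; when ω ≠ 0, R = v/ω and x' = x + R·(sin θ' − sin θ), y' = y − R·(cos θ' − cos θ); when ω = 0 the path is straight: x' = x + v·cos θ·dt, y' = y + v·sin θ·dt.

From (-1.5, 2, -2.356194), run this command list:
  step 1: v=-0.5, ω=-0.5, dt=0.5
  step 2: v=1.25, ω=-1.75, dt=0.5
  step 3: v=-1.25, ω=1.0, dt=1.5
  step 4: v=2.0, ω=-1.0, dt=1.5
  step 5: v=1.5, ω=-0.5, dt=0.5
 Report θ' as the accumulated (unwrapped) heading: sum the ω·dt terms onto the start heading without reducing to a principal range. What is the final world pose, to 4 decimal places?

step 1: θ'=-2.6062 (R=1.0000) → pose (-1.3031, 2.1530, -2.6062)
step 2: θ'=-3.4812 (R=-0.7143) → pose (-1.9054, 2.0938, -3.4812)
step 3: θ'=-1.9812 (R=-1.2500) → pose (-0.3428, 2.7737, -1.9812)
step 4: θ'=-3.4812 (R=-2.0000) → pose (-2.8430, 1.6859, -3.4812)
step 5: θ'=-3.7312 (R=-3.0000) → pose (-3.5117, 2.0210, -3.7312)

(-3.5117, 2.0210, -3.7312)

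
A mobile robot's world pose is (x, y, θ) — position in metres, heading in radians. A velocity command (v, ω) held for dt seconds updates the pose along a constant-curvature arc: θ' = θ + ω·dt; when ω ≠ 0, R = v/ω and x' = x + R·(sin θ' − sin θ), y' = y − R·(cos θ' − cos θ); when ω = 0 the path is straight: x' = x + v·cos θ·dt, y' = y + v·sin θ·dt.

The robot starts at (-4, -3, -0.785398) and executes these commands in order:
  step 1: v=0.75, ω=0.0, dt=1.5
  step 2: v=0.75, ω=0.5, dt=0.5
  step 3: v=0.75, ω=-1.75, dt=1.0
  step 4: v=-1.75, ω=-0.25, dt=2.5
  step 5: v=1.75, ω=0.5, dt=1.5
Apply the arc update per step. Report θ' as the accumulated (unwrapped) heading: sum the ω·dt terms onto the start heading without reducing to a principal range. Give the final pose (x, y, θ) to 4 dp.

step 1: θ'=-0.7854 (straight) → pose (-3.2045, -3.7955, -0.7854)
step 2: θ'=-0.5354 (R=1.5000) → pose (-2.9091, -4.0249, -0.5354)
step 3: θ'=-2.2854 (R=-0.4286) → pose (-2.8040, -4.6744, -2.2854)
step 4: θ'=-2.9104 (R=7.0000) → pose (0.8794, -2.4478, -2.9104)
step 5: θ'=-2.1604 (R=3.5000) → pose (-1.2276, -3.9086, -2.1604)

(-1.2276, -3.9086, -2.1604)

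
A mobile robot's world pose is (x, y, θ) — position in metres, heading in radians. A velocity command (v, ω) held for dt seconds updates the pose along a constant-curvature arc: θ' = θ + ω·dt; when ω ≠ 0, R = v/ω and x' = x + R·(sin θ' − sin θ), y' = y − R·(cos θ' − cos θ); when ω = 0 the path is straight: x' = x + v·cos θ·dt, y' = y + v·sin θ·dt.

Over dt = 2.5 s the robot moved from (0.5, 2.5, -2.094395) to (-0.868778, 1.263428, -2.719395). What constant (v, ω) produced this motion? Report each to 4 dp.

v = 0.7500, ω = -0.2500

Δθ = -2.719395 − -2.094395 = -0.625000
ω = Δθ/dt = -0.625000/2.5 = -0.2500
R = Δx/(sin θ' − sin θ) = -3.0000
v = R·ω = -3.0000·-0.2500 = 0.7500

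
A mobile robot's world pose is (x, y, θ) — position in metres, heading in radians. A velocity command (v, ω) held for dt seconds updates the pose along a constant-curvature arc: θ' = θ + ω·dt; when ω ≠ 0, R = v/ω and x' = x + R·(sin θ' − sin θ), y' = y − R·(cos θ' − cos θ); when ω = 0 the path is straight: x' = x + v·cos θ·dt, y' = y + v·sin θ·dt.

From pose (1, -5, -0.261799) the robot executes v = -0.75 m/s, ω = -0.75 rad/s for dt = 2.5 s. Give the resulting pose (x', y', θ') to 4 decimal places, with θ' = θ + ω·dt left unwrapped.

(0.4148, -3.4978, -2.1368)

θ' = -0.2618 + -0.75·2.5 = -2.1368
R = v/ω = -0.75/-0.75 = 1.0000
x' = 1 + 1.0000·(sin -2.1368 − sin -0.2618) = 0.4148
y' = -5 − 1.0000·(cos -2.1368 − cos -0.2618) = -3.4978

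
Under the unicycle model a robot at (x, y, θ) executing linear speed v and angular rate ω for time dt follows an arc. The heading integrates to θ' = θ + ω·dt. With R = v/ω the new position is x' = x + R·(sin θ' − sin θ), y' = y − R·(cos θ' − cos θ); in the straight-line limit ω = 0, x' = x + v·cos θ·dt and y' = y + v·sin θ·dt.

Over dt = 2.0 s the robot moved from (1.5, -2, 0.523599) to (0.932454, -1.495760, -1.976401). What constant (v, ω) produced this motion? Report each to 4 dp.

v = -0.5000, ω = -1.2500

Δθ = -1.976401 − 0.523599 = -2.500000
ω = Δθ/dt = -2.500000/2.0 = -1.2500
R = Δx/(sin θ' − sin θ) = 0.4000
v = R·ω = 0.4000·-1.2500 = -0.5000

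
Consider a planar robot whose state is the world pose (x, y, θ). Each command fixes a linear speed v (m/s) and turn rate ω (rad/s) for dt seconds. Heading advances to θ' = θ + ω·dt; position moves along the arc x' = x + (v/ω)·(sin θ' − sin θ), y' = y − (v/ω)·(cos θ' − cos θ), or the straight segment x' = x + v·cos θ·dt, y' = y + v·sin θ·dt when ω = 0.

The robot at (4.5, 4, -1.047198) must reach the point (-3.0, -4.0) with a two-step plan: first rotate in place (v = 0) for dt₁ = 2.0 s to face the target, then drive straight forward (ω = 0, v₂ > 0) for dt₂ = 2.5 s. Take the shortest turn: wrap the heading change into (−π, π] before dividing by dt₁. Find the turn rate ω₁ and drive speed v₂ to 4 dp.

ω₁ = -0.6384, v₂ = 4.3863

heading to target = atan2(-4−4, -3−4.5) = -2.3239
Δθ = wrap(-2.3239 − -1.0472) = -1.2767; ω₁ = Δθ/dt₁ = -0.6384
distance = √((-3−4.5)² + (-4−4)²) = 10.9659; v₂ = distance/dt₂ = 4.3863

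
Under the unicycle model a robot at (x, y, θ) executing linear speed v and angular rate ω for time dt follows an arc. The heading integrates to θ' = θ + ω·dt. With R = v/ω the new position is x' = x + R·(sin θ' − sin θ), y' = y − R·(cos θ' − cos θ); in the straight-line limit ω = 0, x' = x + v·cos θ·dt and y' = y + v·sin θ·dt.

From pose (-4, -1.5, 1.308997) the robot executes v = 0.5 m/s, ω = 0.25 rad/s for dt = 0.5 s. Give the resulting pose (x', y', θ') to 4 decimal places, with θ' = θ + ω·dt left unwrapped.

(-3.9505, -1.2551, 1.4340)

θ' = 1.3090 + 0.25·0.5 = 1.4340
R = v/ω = 0.5/0.25 = 2.0000
x' = -4 + 2.0000·(sin 1.4340 − sin 1.3090) = -3.9505
y' = -1.5 − 2.0000·(cos 1.4340 − cos 1.3090) = -1.2551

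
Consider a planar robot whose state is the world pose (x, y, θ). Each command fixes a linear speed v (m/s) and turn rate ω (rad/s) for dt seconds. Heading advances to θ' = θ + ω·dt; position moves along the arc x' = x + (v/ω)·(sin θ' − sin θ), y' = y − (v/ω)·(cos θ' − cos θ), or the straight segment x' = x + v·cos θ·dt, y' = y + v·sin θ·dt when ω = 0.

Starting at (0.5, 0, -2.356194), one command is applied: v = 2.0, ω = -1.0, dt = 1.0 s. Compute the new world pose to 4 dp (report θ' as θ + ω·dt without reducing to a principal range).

θ' = -2.3562 + -1.0·1.0 = -3.3562
R = v/ω = 2.0/-1.0 = -2.0000
x' = 0.5 + -2.0000·(sin -3.3562 − sin -2.3562) = -1.3401
y' = 0 − -2.0000·(cos -3.3562 − cos -2.3562) = -0.5399

(-1.3401, -0.5399, -3.3562)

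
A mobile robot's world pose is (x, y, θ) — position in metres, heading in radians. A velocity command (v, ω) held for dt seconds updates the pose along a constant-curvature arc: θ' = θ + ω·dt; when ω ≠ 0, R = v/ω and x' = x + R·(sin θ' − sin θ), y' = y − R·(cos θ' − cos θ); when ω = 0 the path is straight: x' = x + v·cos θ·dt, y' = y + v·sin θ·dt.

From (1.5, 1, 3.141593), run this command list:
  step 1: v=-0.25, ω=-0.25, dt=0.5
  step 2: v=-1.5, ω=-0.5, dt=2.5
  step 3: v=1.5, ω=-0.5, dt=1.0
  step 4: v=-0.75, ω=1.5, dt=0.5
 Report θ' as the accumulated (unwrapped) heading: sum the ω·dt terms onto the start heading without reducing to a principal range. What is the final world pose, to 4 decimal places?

step 1: θ'=3.0166 (R=1.0000) → pose (1.6247, 0.9922, 3.0166)
step 2: θ'=1.7666 (R=3.0000) → pose (4.1933, -1.4008, 1.7666)
step 3: θ'=1.2666 (R=-3.0000) → pose (4.2738, 0.0815, 1.2666)
step 4: θ'=2.0166 (R=-0.5000) → pose (4.2997, -0.2839, 2.0166)

(4.2997, -0.2839, 2.0166)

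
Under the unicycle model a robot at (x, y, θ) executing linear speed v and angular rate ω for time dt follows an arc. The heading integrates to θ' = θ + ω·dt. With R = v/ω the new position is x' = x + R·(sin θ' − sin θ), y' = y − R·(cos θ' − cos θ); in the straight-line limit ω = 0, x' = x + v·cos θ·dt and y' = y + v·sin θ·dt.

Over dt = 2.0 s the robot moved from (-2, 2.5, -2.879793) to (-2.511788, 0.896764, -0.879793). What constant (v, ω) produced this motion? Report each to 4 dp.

v = 1.0000, ω = 1.0000

Δθ = -0.879793 − -2.879793 = 2.000000
ω = Δθ/dt = 2.000000/2.0 = 1.0000
R = −Δy/(cos θ' − cos θ) = 1.0000
v = R·ω = 1.0000·1.0000 = 1.0000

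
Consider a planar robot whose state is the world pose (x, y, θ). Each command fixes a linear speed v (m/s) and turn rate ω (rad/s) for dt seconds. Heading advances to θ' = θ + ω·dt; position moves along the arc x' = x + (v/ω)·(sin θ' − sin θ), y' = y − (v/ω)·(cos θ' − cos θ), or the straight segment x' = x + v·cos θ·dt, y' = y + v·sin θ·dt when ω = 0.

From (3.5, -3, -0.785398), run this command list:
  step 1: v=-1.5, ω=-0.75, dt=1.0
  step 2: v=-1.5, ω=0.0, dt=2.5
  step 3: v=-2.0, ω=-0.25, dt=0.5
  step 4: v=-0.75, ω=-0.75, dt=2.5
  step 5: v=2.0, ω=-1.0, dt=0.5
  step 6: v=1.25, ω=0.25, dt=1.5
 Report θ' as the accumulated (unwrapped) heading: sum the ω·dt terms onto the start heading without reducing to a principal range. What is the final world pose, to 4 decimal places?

(1.9799, 5.7279, -3.6604)

step 1: θ'=-1.5354 (R=2.0000) → pose (2.9155, -1.6566, -1.5354)
step 2: θ'=-1.5354 (straight) → pose (2.7828, 2.0911, -1.5354)
step 3: θ'=-1.6604 (R=8.0000) → pose (2.8098, 3.0901, -1.6604)
step 4: θ'=-3.5354 (R=1.0000) → pose (4.1895, 3.9240, -3.5354)
step 5: θ'=-4.0354 (R=-2.0000) → pose (3.3980, 4.5180, -4.0354)
step 6: θ'=-3.6604 (R=5.0000) → pose (1.9799, 5.7279, -3.6604)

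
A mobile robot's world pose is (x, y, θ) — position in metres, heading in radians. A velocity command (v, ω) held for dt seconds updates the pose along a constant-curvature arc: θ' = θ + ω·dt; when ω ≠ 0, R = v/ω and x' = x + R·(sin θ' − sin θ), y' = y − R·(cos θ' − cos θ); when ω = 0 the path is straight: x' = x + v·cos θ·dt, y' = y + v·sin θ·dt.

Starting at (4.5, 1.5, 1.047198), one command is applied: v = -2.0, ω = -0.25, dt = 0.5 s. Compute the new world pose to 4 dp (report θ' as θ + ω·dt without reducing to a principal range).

θ' = 1.0472 + -0.25·0.5 = 0.9222
R = v/ω = -2.0/-0.25 = 8.0000
x' = 4.5 + 8.0000·(sin 0.9222 − sin 1.0472) = 3.9472
y' = 1.5 − 8.0000·(cos 0.9222 − cos 1.0472) = 0.6674

(3.9472, 0.6674, 0.9222)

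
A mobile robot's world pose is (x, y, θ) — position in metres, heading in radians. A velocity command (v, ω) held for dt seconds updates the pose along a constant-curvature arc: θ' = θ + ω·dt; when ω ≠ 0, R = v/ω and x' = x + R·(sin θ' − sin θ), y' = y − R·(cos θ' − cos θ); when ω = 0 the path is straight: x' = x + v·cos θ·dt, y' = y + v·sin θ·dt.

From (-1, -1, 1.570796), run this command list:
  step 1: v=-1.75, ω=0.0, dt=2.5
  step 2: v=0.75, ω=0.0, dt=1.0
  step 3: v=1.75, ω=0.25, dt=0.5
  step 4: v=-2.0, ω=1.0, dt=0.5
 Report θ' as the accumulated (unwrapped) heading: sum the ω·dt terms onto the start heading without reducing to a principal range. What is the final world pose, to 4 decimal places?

(-0.6921, -4.6731, 2.1958)

step 1: θ'=1.5708 (straight) → pose (-1.0000, -5.3750, 1.5708)
step 2: θ'=1.5708 (straight) → pose (-1.0000, -4.6250, 1.5708)
step 3: θ'=1.6958 (R=7.0000) → pose (-1.0546, -3.7523, 1.6958)
step 4: θ'=2.1958 (R=-2.0000) → pose (-0.6921, -4.6731, 2.1958)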